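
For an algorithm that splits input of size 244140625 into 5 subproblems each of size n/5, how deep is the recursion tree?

For divide and conquer with division factor 5:

Problem sizes at each level:
Level 0: 244140625
Level 1: 48828125
Level 2: 9765625
Level 3: 1953125
Level 4: 390625
Level 5: 78125
Level 6: 15625
Level 7: 3125
Level 8: 625
Level 9: 125
Level 10: 25
Level 11: 5
Level 12: 1

The root is level 0 and the size-1 base case is level 12 (the tree spans levels 0 through 12, i.e. 13 levels counting the root), so the depth is the number of divisions: log_5(244140625) = 12

The recursion tree depth is log_5(244140625) = 12. At each level, the problem size is divided by 5, so it takes 12 divisions to reduce to a base case of size 1. The algorithm makes 5 recursive calls at each level.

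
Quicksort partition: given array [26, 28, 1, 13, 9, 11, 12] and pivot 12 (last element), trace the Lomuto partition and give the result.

Lomuto partition with pivot = 12:

Initial array: [26, 28, 1, 13, 9, 11, 12]

arr[0]=26 > 12: no swap
arr[1]=28 > 12: no swap
arr[2]=1 <= 12: swap with position 0, array becomes [1, 28, 26, 13, 9, 11, 12]
arr[3]=13 > 12: no swap
arr[4]=9 <= 12: swap with position 1, array becomes [1, 9, 26, 13, 28, 11, 12]
arr[5]=11 <= 12: swap with position 2, array becomes [1, 9, 11, 13, 28, 26, 12]

Place pivot at position 3: [1, 9, 11, 12, 28, 26, 13]
Pivot position: 3

After partitioning with pivot 12, the array becomes [1, 9, 11, 12, 28, 26, 13]. The pivot is placed at index 3. All elements to the left of the pivot are <= 12, and all elements to the right are > 12.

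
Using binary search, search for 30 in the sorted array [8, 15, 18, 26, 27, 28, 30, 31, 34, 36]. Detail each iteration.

Binary search for 30 in [8, 15, 18, 26, 27, 28, 30, 31, 34, 36]:

lo=0, hi=9, mid=4, arr[mid]=27 -> 27 < 30, search right half
lo=5, hi=9, mid=7, arr[mid]=31 -> 31 > 30, search left half
lo=5, hi=6, mid=5, arr[mid]=28 -> 28 < 30, search right half
lo=6, hi=6, mid=6, arr[mid]=30 -> Found target at index 6!

Binary search finds 30 at index 6 after 4 comparisons. The search repeatedly halves the search space by comparing with the middle element.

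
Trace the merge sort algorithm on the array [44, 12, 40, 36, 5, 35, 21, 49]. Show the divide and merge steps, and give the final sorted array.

Merge sort trace:

Split: [44, 12, 40, 36, 5, 35, 21, 49] -> [44, 12, 40, 36] and [5, 35, 21, 49]
  Split: [44, 12, 40, 36] -> [44, 12] and [40, 36]
    Split: [44, 12] -> [44] and [12]
    Merge: [44] + [12] -> [12, 44]
    Split: [40, 36] -> [40] and [36]
    Merge: [40] + [36] -> [36, 40]
  Merge: [12, 44] + [36, 40] -> [12, 36, 40, 44]
  Split: [5, 35, 21, 49] -> [5, 35] and [21, 49]
    Split: [5, 35] -> [5] and [35]
    Merge: [5] + [35] -> [5, 35]
    Split: [21, 49] -> [21] and [49]
    Merge: [21] + [49] -> [21, 49]
  Merge: [5, 35] + [21, 49] -> [5, 21, 35, 49]
Merge: [12, 36, 40, 44] + [5, 21, 35, 49] -> [5, 12, 21, 35, 36, 40, 44, 49]

Final sorted array: [5, 12, 21, 35, 36, 40, 44, 49]

The merge sort proceeds by recursively splitting the array and merging sorted halves.
After all merges, the sorted array is [5, 12, 21, 35, 36, 40, 44, 49].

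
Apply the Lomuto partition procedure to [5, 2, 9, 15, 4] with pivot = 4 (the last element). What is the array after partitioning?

Lomuto partition with pivot = 4:

Initial array: [5, 2, 9, 15, 4]

arr[0]=5 > 4: no swap
arr[1]=2 <= 4: swap with position 0, array becomes [2, 5, 9, 15, 4]
arr[2]=9 > 4: no swap
arr[3]=15 > 4: no swap

Place pivot at position 1: [2, 4, 9, 15, 5]
Pivot position: 1

After partitioning with pivot 4, the array becomes [2, 4, 9, 15, 5]. The pivot is placed at index 1. All elements to the left of the pivot are <= 4, and all elements to the right are > 4.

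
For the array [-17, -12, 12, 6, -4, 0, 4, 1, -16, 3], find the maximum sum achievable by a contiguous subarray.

Using Kadane's algorithm on [-17, -12, 12, 6, -4, 0, 4, 1, -16, 3]:

Scanning through the array:
Position 1 (value -12): max_ending_here = -12, max_so_far = -12
Position 2 (value 12): max_ending_here = 12, max_so_far = 12
Position 3 (value 6): max_ending_here = 18, max_so_far = 18
Position 4 (value -4): max_ending_here = 14, max_so_far = 18
Position 5 (value 0): max_ending_here = 14, max_so_far = 18
Position 6 (value 4): max_ending_here = 18, max_so_far = 18
Position 7 (value 1): max_ending_here = 19, max_so_far = 19
Position 8 (value -16): max_ending_here = 3, max_so_far = 19
Position 9 (value 3): max_ending_here = 6, max_so_far = 19

Maximum subarray: [12, 6, -4, 0, 4, 1]
Maximum sum: 19

The maximum subarray is [12, 6, -4, 0, 4, 1] with sum 19. This subarray runs from index 2 to index 7.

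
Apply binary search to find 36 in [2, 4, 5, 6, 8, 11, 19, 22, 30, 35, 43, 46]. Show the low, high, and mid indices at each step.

Binary search for 36 in [2, 4, 5, 6, 8, 11, 19, 22, 30, 35, 43, 46]:

lo=0, hi=11, mid=5, arr[mid]=11 -> 11 < 36, search right half
lo=6, hi=11, mid=8, arr[mid]=30 -> 30 < 36, search right half
lo=9, hi=11, mid=10, arr[mid]=43 -> 43 > 36, search left half
lo=9, hi=9, mid=9, arr[mid]=35 -> 35 < 36, search right half
lo=10 > hi=9, target 36 not found

Binary search determines that 36 is not in the array after 4 comparisons. The search space was exhausted without finding the target.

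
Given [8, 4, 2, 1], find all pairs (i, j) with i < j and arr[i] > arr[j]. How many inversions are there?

Finding inversions in [8, 4, 2, 1]:

(0, 1): arr[0]=8 > arr[1]=4
(0, 2): arr[0]=8 > arr[2]=2
(0, 3): arr[0]=8 > arr[3]=1
(1, 2): arr[1]=4 > arr[2]=2
(1, 3): arr[1]=4 > arr[3]=1
(2, 3): arr[2]=2 > arr[3]=1

Total inversions: 6

The array has 6 inversion(s): (0,1), (0,2), (0,3), (1,2), (1,3), (2,3). Each pair (i,j) satisfies i < j and arr[i] > arr[j].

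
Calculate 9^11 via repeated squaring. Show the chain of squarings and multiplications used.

Computing 9^11 by squaring (build up from 9^1; each line after the first costs one multiplication):

9^1 = 9
9^2 = (9^1)^2 = 9^2 = 81
9^4 = (9^2)^2 = 81^2 = 6561
9^5 = 9 * 9^4 = 9 * 6561 = 59049
9^10 = (9^5)^2 = 59049^2 = 3486784401
9^11 = 9 * 9^10 = 9 * 3486784401 = 31381059609

Result: 31381059609
Multiplications needed: 5 (5 lines after 9^1)

9^11 = 31381059609. Using exponentiation by squaring, this requires 5 multiplications. The key idea: if the exponent is even, square the half-power; if odd, multiply by the base once.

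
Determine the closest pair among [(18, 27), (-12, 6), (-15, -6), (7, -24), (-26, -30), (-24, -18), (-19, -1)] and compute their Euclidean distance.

Computing all pairwise distances among 7 points:

d((18, 27), (-12, 6)) = 36.6197
d((18, 27), (-15, -6)) = 46.669
d((18, 27), (7, -24)) = 52.1728
d((18, 27), (-26, -30)) = 72.0069
d((18, 27), (-24, -18)) = 61.5549
d((18, 27), (-19, -1)) = 46.4004
d((-12, 6), (-15, -6)) = 12.3693
d((-12, 6), (7, -24)) = 35.5106
d((-12, 6), (-26, -30)) = 38.6264
d((-12, 6), (-24, -18)) = 26.8328
d((-12, 6), (-19, -1)) = 9.8995
d((-15, -6), (7, -24)) = 28.4253
d((-15, -6), (-26, -30)) = 26.4008
d((-15, -6), (-24, -18)) = 15.0
d((-15, -6), (-19, -1)) = 6.4031 <-- minimum
d((7, -24), (-26, -30)) = 33.541
d((7, -24), (-24, -18)) = 31.5753
d((7, -24), (-19, -1)) = 34.7131
d((-26, -30), (-24, -18)) = 12.1655
d((-26, -30), (-19, -1)) = 29.8329
d((-24, -18), (-19, -1)) = 17.72

Closest pair: (-15, -6) and (-19, -1) with distance 6.4031

The closest pair is (-15, -6) and (-19, -1) with Euclidean distance 6.4031. For 7 points, brute-force pairwise comparison is shown above. For large n, the divide-and-conquer algorithm (sort by x, recurse on halves, check the dividing strip) achieves O(n log n).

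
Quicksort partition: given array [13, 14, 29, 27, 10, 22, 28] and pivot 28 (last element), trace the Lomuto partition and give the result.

Lomuto partition with pivot = 28:

Initial array: [13, 14, 29, 27, 10, 22, 28]

arr[0]=13 <= 28: swap with position 0, array becomes [13, 14, 29, 27, 10, 22, 28]
arr[1]=14 <= 28: swap with position 1, array becomes [13, 14, 29, 27, 10, 22, 28]
arr[2]=29 > 28: no swap
arr[3]=27 <= 28: swap with position 2, array becomes [13, 14, 27, 29, 10, 22, 28]
arr[4]=10 <= 28: swap with position 3, array becomes [13, 14, 27, 10, 29, 22, 28]
arr[5]=22 <= 28: swap with position 4, array becomes [13, 14, 27, 10, 22, 29, 28]

Place pivot at position 5: [13, 14, 27, 10, 22, 28, 29]
Pivot position: 5

After partitioning with pivot 28, the array becomes [13, 14, 27, 10, 22, 28, 29]. The pivot is placed at index 5. All elements to the left of the pivot are <= 28, and all elements to the right are > 28.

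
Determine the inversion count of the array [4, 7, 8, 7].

Finding inversions in [4, 7, 8, 7]:

(2, 3): arr[2]=8 > arr[3]=7

Total inversions: 1

The array has 1 inversion(s): (2,3). Each pair (i,j) satisfies i < j and arr[i] > arr[j].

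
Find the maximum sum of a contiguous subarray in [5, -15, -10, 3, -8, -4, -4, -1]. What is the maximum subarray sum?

Using Kadane's algorithm on [5, -15, -10, 3, -8, -4, -4, -1]:

Scanning through the array:
Position 1 (value -15): max_ending_here = -10, max_so_far = 5
Position 2 (value -10): max_ending_here = -10, max_so_far = 5
Position 3 (value 3): max_ending_here = 3, max_so_far = 5
Position 4 (value -8): max_ending_here = -5, max_so_far = 5
Position 5 (value -4): max_ending_here = -4, max_so_far = 5
Position 6 (value -4): max_ending_here = -4, max_so_far = 5
Position 7 (value -1): max_ending_here = -1, max_so_far = 5

Maximum subarray: [5]
Maximum sum: 5

The maximum subarray is [5] with sum 5. This subarray runs from index 0 to index 0.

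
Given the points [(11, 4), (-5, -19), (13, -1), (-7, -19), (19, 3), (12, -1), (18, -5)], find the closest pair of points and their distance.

Computing all pairwise distances among 7 points:

d((11, 4), (-5, -19)) = 28.0179
d((11, 4), (13, -1)) = 5.3852
d((11, 4), (-7, -19)) = 29.2062
d((11, 4), (19, 3)) = 8.0623
d((11, 4), (12, -1)) = 5.099
d((11, 4), (18, -5)) = 11.4018
d((-5, -19), (13, -1)) = 25.4558
d((-5, -19), (-7, -19)) = 2.0
d((-5, -19), (19, 3)) = 32.5576
d((-5, -19), (12, -1)) = 24.7588
d((-5, -19), (18, -5)) = 26.9258
d((13, -1), (-7, -19)) = 26.9072
d((13, -1), (19, 3)) = 7.2111
d((13, -1), (12, -1)) = 1.0 <-- minimum
d((13, -1), (18, -5)) = 6.4031
d((-7, -19), (19, 3)) = 34.0588
d((-7, -19), (12, -1)) = 26.1725
d((-7, -19), (18, -5)) = 28.6531
d((19, 3), (12, -1)) = 8.0623
d((19, 3), (18, -5)) = 8.0623
d((12, -1), (18, -5)) = 7.2111

Closest pair: (13, -1) and (12, -1) with distance 1.0

The closest pair is (13, -1) and (12, -1) with Euclidean distance 1.0. For 7 points, brute-force pairwise comparison is shown above. For large n, the divide-and-conquer algorithm (sort by x, recurse on halves, check the dividing strip) achieves O(n log n).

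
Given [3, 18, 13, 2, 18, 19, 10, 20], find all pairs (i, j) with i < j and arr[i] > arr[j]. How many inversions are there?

Finding inversions in [3, 18, 13, 2, 18, 19, 10, 20]:

(0, 3): arr[0]=3 > arr[3]=2
(1, 2): arr[1]=18 > arr[2]=13
(1, 3): arr[1]=18 > arr[3]=2
(1, 6): arr[1]=18 > arr[6]=10
(2, 3): arr[2]=13 > arr[3]=2
(2, 6): arr[2]=13 > arr[6]=10
(4, 6): arr[4]=18 > arr[6]=10
(5, 6): arr[5]=19 > arr[6]=10

Total inversions: 8

The array has 8 inversion(s): (0,3), (1,2), (1,3), (1,6), (2,3), (2,6), (4,6), (5,6). Each pair (i,j) satisfies i < j and arr[i] > arr[j].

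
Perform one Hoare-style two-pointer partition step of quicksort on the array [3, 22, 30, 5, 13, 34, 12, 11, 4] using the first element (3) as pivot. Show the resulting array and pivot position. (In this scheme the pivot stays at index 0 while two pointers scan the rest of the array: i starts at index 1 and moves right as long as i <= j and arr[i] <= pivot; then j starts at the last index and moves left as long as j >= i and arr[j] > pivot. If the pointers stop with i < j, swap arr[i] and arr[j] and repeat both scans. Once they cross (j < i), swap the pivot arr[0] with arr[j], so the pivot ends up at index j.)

Hoare-style two-pointer partition with pivot = 3:

Initial array: [3, 22, 30, 5, 13, 34, 12, 11, 4]

Pointers start at i = 1, j = 8.
i ends at 1, j ends at 0: the pointers have crossed (j < i), so scanning stops.

j = 0, so swapping arr[0] with arr[j] leaves the pivot at position 0: [3, 22, 30, 5, 13, 34, 12, 11, 4]
Pivot position: 0

After partitioning with pivot 3, the array becomes [3, 22, 30, 5, 13, 34, 12, 11, 4]. The pivot is placed at index 0. All elements to the left of the pivot are <= 3, and all elements to the right are > 3.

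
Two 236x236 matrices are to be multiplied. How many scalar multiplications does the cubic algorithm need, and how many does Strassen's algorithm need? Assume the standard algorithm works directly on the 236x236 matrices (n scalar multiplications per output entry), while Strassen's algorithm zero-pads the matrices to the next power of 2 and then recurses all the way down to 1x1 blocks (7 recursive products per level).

Matrix multiplication for 236x236 matrices:

Strassen's algorithm requires power-of-2 dimensions. Pad 236x236 to 256x256 (next power of 2).

Standard algorithm: 236^3 = 13144256 multiplications
Strassen's algorithm: 7^(log2(256)) = 7^8 = 5764801 multiplications
Savings: 13144256 - 5764801 = 7379455 multiplications

Standard: 13144256 multiplications (236^3). Strassen: 5764801 multiplications (7^8, after padding to 256x256). Strassen reduces 8 recursive multiplications to 7 at each level.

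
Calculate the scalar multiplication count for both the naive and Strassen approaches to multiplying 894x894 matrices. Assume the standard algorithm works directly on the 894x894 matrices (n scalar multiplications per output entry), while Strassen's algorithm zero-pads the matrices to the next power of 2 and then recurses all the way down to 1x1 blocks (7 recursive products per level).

Matrix multiplication for 894x894 matrices:

Strassen's algorithm requires power-of-2 dimensions. Pad 894x894 to 1024x1024 (next power of 2).

Standard algorithm: 894^3 = 714516984 multiplications
Strassen's algorithm: 7^(log2(1024)) = 7^10 = 282475249 multiplications
Savings: 714516984 - 282475249 = 432041735 multiplications

Standard: 714516984 multiplications (894^3). Strassen: 282475249 multiplications (7^10, after padding to 1024x1024). Strassen reduces 8 recursive multiplications to 7 at each level.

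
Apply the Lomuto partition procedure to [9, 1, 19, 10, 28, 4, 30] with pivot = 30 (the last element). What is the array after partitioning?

Lomuto partition with pivot = 30:

Initial array: [9, 1, 19, 10, 28, 4, 30]

arr[0]=9 <= 30: swap with position 0, array becomes [9, 1, 19, 10, 28, 4, 30]
arr[1]=1 <= 30: swap with position 1, array becomes [9, 1, 19, 10, 28, 4, 30]
arr[2]=19 <= 30: swap with position 2, array becomes [9, 1, 19, 10, 28, 4, 30]
arr[3]=10 <= 30: swap with position 3, array becomes [9, 1, 19, 10, 28, 4, 30]
arr[4]=28 <= 30: swap with position 4, array becomes [9, 1, 19, 10, 28, 4, 30]
arr[5]=4 <= 30: swap with position 5, array becomes [9, 1, 19, 10, 28, 4, 30]

Place pivot at position 6: [9, 1, 19, 10, 28, 4, 30]
Pivot position: 6

After partitioning with pivot 30, the array becomes [9, 1, 19, 10, 28, 4, 30]. The pivot is placed at index 6. All elements to the left of the pivot are <= 30, and all elements to the right are > 30.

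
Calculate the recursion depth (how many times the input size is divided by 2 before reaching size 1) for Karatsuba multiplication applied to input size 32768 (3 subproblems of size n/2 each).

For divide and conquer with division factor 2:

Problem sizes at each level:
Level 0: 32768
Level 1: 16384
Level 2: 8192
Level 3: 4096
Level 4: 2048
Level 5: 1024
Level 6: 512
Level 7: 256
Level 8: 128
Level 9: 64
Level 10: 32
Level 11: 16
Level 12: 8
Level 13: 4
Level 14: 2
Level 15: 1

The root is level 0 and the size-1 base case is level 15 (the tree spans levels 0 through 15, i.e. 16 levels counting the root), so the depth is the number of divisions: log_2(32768) = 15

The recursion tree depth is log_2(32768) = 15. At each level, the problem size is divided by 2, so it takes 15 divisions to reduce to a base case of size 1. The algorithm makes 3 recursive calls at each level.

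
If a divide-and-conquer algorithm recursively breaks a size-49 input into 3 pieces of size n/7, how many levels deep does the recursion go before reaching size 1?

For divide and conquer with division factor 7:

Problem sizes at each level:
Level 0: 49
Level 1: 7
Level 2: 1

The root is level 0 and the size-1 base case is level 2 (the tree spans levels 0 through 2, i.e. 3 levels counting the root), so the depth is the number of divisions: log_7(49) = 2

The recursion tree depth is log_7(49) = 2. At each level, the problem size is divided by 7, so it takes 2 divisions to reduce to a base case of size 1. The algorithm makes 3 recursive calls at each level.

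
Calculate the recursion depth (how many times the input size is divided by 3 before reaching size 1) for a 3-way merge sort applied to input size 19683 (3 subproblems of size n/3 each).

For divide and conquer with division factor 3:

Problem sizes at each level:
Level 0: 19683
Level 1: 6561
Level 2: 2187
Level 3: 729
Level 4: 243
Level 5: 81
Level 6: 27
Level 7: 9
Level 8: 3
Level 9: 1

The root is level 0 and the size-1 base case is level 9 (the tree spans levels 0 through 9, i.e. 10 levels counting the root), so the depth is the number of divisions: log_3(19683) = 9

The recursion tree depth is log_3(19683) = 9. At each level, the problem size is divided by 3, so it takes 9 divisions to reduce to a base case of size 1. The algorithm makes 3 recursive calls at each level.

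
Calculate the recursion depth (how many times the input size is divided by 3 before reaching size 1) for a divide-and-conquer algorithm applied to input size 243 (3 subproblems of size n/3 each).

For divide and conquer with division factor 3:

Problem sizes at each level:
Level 0: 243
Level 1: 81
Level 2: 27
Level 3: 9
Level 4: 3
Level 5: 1

The root is level 0 and the size-1 base case is level 5 (the tree spans levels 0 through 5, i.e. 6 levels counting the root), so the depth is the number of divisions: log_3(243) = 5

The recursion tree depth is log_3(243) = 5. At each level, the problem size is divided by 3, so it takes 5 divisions to reduce to a base case of size 1. The algorithm makes 3 recursive calls at each level.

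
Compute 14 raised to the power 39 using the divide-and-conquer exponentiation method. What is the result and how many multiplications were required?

Computing 14^39 by squaring (build up from 14^1; each line after the first costs one multiplication):

14^1 = 14
14^2 = (14^1)^2 = 14^2 = 196
14^4 = (14^2)^2 = 196^2 = 38416
14^8 = (14^4)^2 = 38416^2 = 1475789056
14^9 = 14 * 14^8 = 14 * 1475789056 = 20661046784
14^18 = (14^9)^2 = 20661046784^2 = 426878854210636742656
14^19 = 14 * 14^18 = 14 * 426878854210636742656 = 5976303958948914397184
14^38 = (14^19)^2 = 5976303958948914397184^2 = 35716209009748467500288285041727074107129856
14^39 = 14 * 14^38 = 14 * 35716209009748467500288285041727074107129856 = 500026926136478545004035990584179037499817984

Result: 500026926136478545004035990584179037499817984
Multiplications needed: 8 (8 lines after 14^1)

14^39 = 500026926136478545004035990584179037499817984. Using exponentiation by squaring, this requires 8 multiplications. The key idea: if the exponent is even, square the half-power; if odd, multiply by the base once.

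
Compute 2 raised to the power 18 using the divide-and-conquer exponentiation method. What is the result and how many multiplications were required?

Computing 2^18 by squaring (build up from 2^1; each line after the first costs one multiplication):

2^1 = 2
2^2 = (2^1)^2 = 2^2 = 4
2^4 = (2^2)^2 = 4^2 = 16
2^8 = (2^4)^2 = 16^2 = 256
2^9 = 2 * 2^8 = 2 * 256 = 512
2^18 = (2^9)^2 = 512^2 = 262144

Result: 262144
Multiplications needed: 5 (5 lines after 2^1)

2^18 = 262144. Using exponentiation by squaring, this requires 5 multiplications. The key idea: if the exponent is even, square the half-power; if odd, multiply by the base once.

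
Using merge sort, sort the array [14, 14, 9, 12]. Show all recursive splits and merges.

Merge sort trace:

Split: [14, 14, 9, 12] -> [14, 14] and [9, 12]
  Split: [14, 14] -> [14] and [14]
  Merge: [14] + [14] -> [14, 14]
  Split: [9, 12] -> [9] and [12]
  Merge: [9] + [12] -> [9, 12]
Merge: [14, 14] + [9, 12] -> [9, 12, 14, 14]

Final sorted array: [9, 12, 14, 14]

The merge sort proceeds by recursively splitting the array and merging sorted halves.
After all merges, the sorted array is [9, 12, 14, 14].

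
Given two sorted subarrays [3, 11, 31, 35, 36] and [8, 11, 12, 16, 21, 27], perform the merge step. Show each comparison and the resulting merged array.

Merging process:

Compare 3 vs 8: take 3 from left. Merged: [3]
Compare 11 vs 8: take 8 from right. Merged: [3, 8]
Compare 11 vs 11: take 11 from left. Merged: [3, 8, 11]
Compare 31 vs 11: take 11 from right. Merged: [3, 8, 11, 11]
Compare 31 vs 12: take 12 from right. Merged: [3, 8, 11, 11, 12]
Compare 31 vs 16: take 16 from right. Merged: [3, 8, 11, 11, 12, 16]
Compare 31 vs 21: take 21 from right. Merged: [3, 8, 11, 11, 12, 16, 21]
Compare 31 vs 27: take 27 from right. Merged: [3, 8, 11, 11, 12, 16, 21, 27]
Append remaining from left: [31, 35, 36]. Merged: [3, 8, 11, 11, 12, 16, 21, 27, 31, 35, 36]

Final merged array: [3, 8, 11, 11, 12, 16, 21, 27, 31, 35, 36]
Total comparisons: 8

The merged array is [3, 8, 11, 11, 12, 16, 21, 27, 31, 35, 36], requiring 8 comparisons. The merge step runs in O(n) time where n is the total number of elements.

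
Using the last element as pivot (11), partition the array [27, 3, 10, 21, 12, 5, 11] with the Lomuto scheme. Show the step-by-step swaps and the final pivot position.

Lomuto partition with pivot = 11:

Initial array: [27, 3, 10, 21, 12, 5, 11]

arr[0]=27 > 11: no swap
arr[1]=3 <= 11: swap with position 0, array becomes [3, 27, 10, 21, 12, 5, 11]
arr[2]=10 <= 11: swap with position 1, array becomes [3, 10, 27, 21, 12, 5, 11]
arr[3]=21 > 11: no swap
arr[4]=12 > 11: no swap
arr[5]=5 <= 11: swap with position 2, array becomes [3, 10, 5, 21, 12, 27, 11]

Place pivot at position 3: [3, 10, 5, 11, 12, 27, 21]
Pivot position: 3

After partitioning with pivot 11, the array becomes [3, 10, 5, 11, 12, 27, 21]. The pivot is placed at index 3. All elements to the left of the pivot are <= 11, and all elements to the right are > 11.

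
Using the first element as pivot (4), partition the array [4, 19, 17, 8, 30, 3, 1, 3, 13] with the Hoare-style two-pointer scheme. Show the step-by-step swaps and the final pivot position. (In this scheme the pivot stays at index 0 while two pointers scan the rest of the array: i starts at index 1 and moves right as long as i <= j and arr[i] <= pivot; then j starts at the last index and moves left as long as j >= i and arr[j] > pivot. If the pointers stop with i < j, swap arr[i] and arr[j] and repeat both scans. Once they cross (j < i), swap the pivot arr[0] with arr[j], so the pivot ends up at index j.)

Hoare-style two-pointer partition with pivot = 4:

Initial array: [4, 19, 17, 8, 30, 3, 1, 3, 13]

Pointers start at i = 1, j = 8.
i stops at index 1 (arr[1]=19 > 4), j stops at index 7 (arr[7]=3 <= 4): swap arr[1] and arr[7], array becomes [4, 3, 17, 8, 30, 3, 1, 19, 13]
i stops at index 2 (arr[2]=17 > 4), j stops at index 6 (arr[6]=1 <= 4): swap arr[2] and arr[6], array becomes [4, 3, 1, 8, 30, 3, 17, 19, 13]
i stops at index 3 (arr[3]=8 > 4), j stops at index 5 (arr[5]=3 <= 4): swap arr[3] and arr[5], array becomes [4, 3, 1, 3, 30, 8, 17, 19, 13]
i ends at 4, j ends at 3: the pointers have crossed (j < i), so scanning stops.

Swap pivot arr[0] with arr[3] to place pivot at position 3: [3, 3, 1, 4, 30, 8, 17, 19, 13]
Pivot position: 3

After partitioning with pivot 4, the array becomes [3, 3, 1, 4, 30, 8, 17, 19, 13]. The pivot is placed at index 3. All elements to the left of the pivot are <= 4, and all elements to the right are > 4.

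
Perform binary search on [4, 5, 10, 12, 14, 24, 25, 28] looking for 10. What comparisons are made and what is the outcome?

Binary search for 10 in [4, 5, 10, 12, 14, 24, 25, 28]:

lo=0, hi=7, mid=3, arr[mid]=12 -> 12 > 10, search left half
lo=0, hi=2, mid=1, arr[mid]=5 -> 5 < 10, search right half
lo=2, hi=2, mid=2, arr[mid]=10 -> Found target at index 2!

Binary search finds 10 at index 2 after 3 comparisons. The search repeatedly halves the search space by comparing with the middle element.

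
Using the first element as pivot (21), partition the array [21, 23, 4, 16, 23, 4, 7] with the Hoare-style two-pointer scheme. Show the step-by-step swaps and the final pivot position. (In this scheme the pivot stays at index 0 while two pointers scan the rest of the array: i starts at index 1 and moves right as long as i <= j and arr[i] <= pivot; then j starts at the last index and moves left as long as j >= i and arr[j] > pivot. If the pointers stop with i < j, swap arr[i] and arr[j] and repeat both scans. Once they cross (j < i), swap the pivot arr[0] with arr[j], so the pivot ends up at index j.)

Hoare-style two-pointer partition with pivot = 21:

Initial array: [21, 23, 4, 16, 23, 4, 7]

Pointers start at i = 1, j = 6.
i stops at index 1 (arr[1]=23 > 21), j stops at index 6 (arr[6]=7 <= 21): swap arr[1] and arr[6], array becomes [21, 7, 4, 16, 23, 4, 23]
i stops at index 4 (arr[4]=23 > 21), j stops at index 5 (arr[5]=4 <= 21): swap arr[4] and arr[5], array becomes [21, 7, 4, 16, 4, 23, 23]
i ends at 5, j ends at 4: the pointers have crossed (j < i), so scanning stops.

Swap pivot arr[0] with arr[4] to place pivot at position 4: [4, 7, 4, 16, 21, 23, 23]
Pivot position: 4

After partitioning with pivot 21, the array becomes [4, 7, 4, 16, 21, 23, 23]. The pivot is placed at index 4. All elements to the left of the pivot are <= 21, and all elements to the right are > 21.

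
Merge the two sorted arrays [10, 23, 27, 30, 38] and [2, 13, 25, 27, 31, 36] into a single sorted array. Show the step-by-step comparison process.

Merging process:

Compare 10 vs 2: take 2 from right. Merged: [2]
Compare 10 vs 13: take 10 from left. Merged: [2, 10]
Compare 23 vs 13: take 13 from right. Merged: [2, 10, 13]
Compare 23 vs 25: take 23 from left. Merged: [2, 10, 13, 23]
Compare 27 vs 25: take 25 from right. Merged: [2, 10, 13, 23, 25]
Compare 27 vs 27: take 27 from left. Merged: [2, 10, 13, 23, 25, 27]
Compare 30 vs 27: take 27 from right. Merged: [2, 10, 13, 23, 25, 27, 27]
Compare 30 vs 31: take 30 from left. Merged: [2, 10, 13, 23, 25, 27, 27, 30]
Compare 38 vs 31: take 31 from right. Merged: [2, 10, 13, 23, 25, 27, 27, 30, 31]
Compare 38 vs 36: take 36 from right. Merged: [2, 10, 13, 23, 25, 27, 27, 30, 31, 36]
Append remaining from left: [38]. Merged: [2, 10, 13, 23, 25, 27, 27, 30, 31, 36, 38]

Final merged array: [2, 10, 13, 23, 25, 27, 27, 30, 31, 36, 38]
Total comparisons: 10

The merged array is [2, 10, 13, 23, 25, 27, 27, 30, 31, 36, 38], requiring 10 comparisons. The merge step runs in O(n) time where n is the total number of elements.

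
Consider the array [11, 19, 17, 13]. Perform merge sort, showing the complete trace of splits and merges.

Merge sort trace:

Split: [11, 19, 17, 13] -> [11, 19] and [17, 13]
  Split: [11, 19] -> [11] and [19]
  Merge: [11] + [19] -> [11, 19]
  Split: [17, 13] -> [17] and [13]
  Merge: [17] + [13] -> [13, 17]
Merge: [11, 19] + [13, 17] -> [11, 13, 17, 19]

Final sorted array: [11, 13, 17, 19]

The merge sort proceeds by recursively splitting the array and merging sorted halves.
After all merges, the sorted array is [11, 13, 17, 19].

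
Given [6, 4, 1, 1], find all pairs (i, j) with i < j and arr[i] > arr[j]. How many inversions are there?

Finding inversions in [6, 4, 1, 1]:

(0, 1): arr[0]=6 > arr[1]=4
(0, 2): arr[0]=6 > arr[2]=1
(0, 3): arr[0]=6 > arr[3]=1
(1, 2): arr[1]=4 > arr[2]=1
(1, 3): arr[1]=4 > arr[3]=1

Total inversions: 5

The array has 5 inversion(s): (0,1), (0,2), (0,3), (1,2), (1,3). Each pair (i,j) satisfies i < j and arr[i] > arr[j].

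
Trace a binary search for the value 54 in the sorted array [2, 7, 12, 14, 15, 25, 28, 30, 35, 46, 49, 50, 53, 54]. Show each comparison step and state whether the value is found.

Binary search for 54 in [2, 7, 12, 14, 15, 25, 28, 30, 35, 46, 49, 50, 53, 54]:

lo=0, hi=13, mid=6, arr[mid]=28 -> 28 < 54, search right half
lo=7, hi=13, mid=10, arr[mid]=49 -> 49 < 54, search right half
lo=11, hi=13, mid=12, arr[mid]=53 -> 53 < 54, search right half
lo=13, hi=13, mid=13, arr[mid]=54 -> Found target at index 13!

Binary search finds 54 at index 13 after 4 comparisons. The search repeatedly halves the search space by comparing with the middle element.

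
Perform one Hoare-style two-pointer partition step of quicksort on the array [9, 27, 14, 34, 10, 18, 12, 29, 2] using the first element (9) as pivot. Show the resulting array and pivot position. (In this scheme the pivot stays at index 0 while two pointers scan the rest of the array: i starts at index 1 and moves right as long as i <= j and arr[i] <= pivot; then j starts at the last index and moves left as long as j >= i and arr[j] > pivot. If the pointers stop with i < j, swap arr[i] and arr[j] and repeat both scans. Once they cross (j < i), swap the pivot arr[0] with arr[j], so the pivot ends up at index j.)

Hoare-style two-pointer partition with pivot = 9:

Initial array: [9, 27, 14, 34, 10, 18, 12, 29, 2]

Pointers start at i = 1, j = 8.
i stops at index 1 (arr[1]=27 > 9), j stops at index 8 (arr[8]=2 <= 9): swap arr[1] and arr[8], array becomes [9, 2, 14, 34, 10, 18, 12, 29, 27]
i ends at 2, j ends at 1: the pointers have crossed (j < i), so scanning stops.

Swap pivot arr[0] with arr[1] to place pivot at position 1: [2, 9, 14, 34, 10, 18, 12, 29, 27]
Pivot position: 1

After partitioning with pivot 9, the array becomes [2, 9, 14, 34, 10, 18, 12, 29, 27]. The pivot is placed at index 1. All elements to the left of the pivot are <= 9, and all elements to the right are > 9.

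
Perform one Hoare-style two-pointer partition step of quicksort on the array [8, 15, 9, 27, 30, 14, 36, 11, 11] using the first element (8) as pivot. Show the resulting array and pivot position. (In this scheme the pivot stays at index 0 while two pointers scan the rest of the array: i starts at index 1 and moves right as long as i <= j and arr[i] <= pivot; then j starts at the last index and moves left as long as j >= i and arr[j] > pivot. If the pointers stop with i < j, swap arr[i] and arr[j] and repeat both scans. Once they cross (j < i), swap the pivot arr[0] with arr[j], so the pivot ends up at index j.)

Hoare-style two-pointer partition with pivot = 8:

Initial array: [8, 15, 9, 27, 30, 14, 36, 11, 11]

Pointers start at i = 1, j = 8.
i ends at 1, j ends at 0: the pointers have crossed (j < i), so scanning stops.

j = 0, so swapping arr[0] with arr[j] leaves the pivot at position 0: [8, 15, 9, 27, 30, 14, 36, 11, 11]
Pivot position: 0

After partitioning with pivot 8, the array becomes [8, 15, 9, 27, 30, 14, 36, 11, 11]. The pivot is placed at index 0. All elements to the left of the pivot are <= 8, and all elements to the right are > 8.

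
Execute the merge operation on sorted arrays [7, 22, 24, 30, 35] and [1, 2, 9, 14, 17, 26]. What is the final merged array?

Merging process:

Compare 7 vs 1: take 1 from right. Merged: [1]
Compare 7 vs 2: take 2 from right. Merged: [1, 2]
Compare 7 vs 9: take 7 from left. Merged: [1, 2, 7]
Compare 22 vs 9: take 9 from right. Merged: [1, 2, 7, 9]
Compare 22 vs 14: take 14 from right. Merged: [1, 2, 7, 9, 14]
Compare 22 vs 17: take 17 from right. Merged: [1, 2, 7, 9, 14, 17]
Compare 22 vs 26: take 22 from left. Merged: [1, 2, 7, 9, 14, 17, 22]
Compare 24 vs 26: take 24 from left. Merged: [1, 2, 7, 9, 14, 17, 22, 24]
Compare 30 vs 26: take 26 from right. Merged: [1, 2, 7, 9, 14, 17, 22, 24, 26]
Append remaining from left: [30, 35]. Merged: [1, 2, 7, 9, 14, 17, 22, 24, 26, 30, 35]

Final merged array: [1, 2, 7, 9, 14, 17, 22, 24, 26, 30, 35]
Total comparisons: 9

The merged array is [1, 2, 7, 9, 14, 17, 22, 24, 26, 30, 35], requiring 9 comparisons. The merge step runs in O(n) time where n is the total number of elements.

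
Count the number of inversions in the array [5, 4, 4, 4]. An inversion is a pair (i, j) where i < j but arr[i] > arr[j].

Finding inversions in [5, 4, 4, 4]:

(0, 1): arr[0]=5 > arr[1]=4
(0, 2): arr[0]=5 > arr[2]=4
(0, 3): arr[0]=5 > arr[3]=4

Total inversions: 3

The array has 3 inversion(s): (0,1), (0,2), (0,3). Each pair (i,j) satisfies i < j and arr[i] > arr[j].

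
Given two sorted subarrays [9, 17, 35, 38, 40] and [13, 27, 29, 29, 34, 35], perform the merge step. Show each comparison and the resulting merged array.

Merging process:

Compare 9 vs 13: take 9 from left. Merged: [9]
Compare 17 vs 13: take 13 from right. Merged: [9, 13]
Compare 17 vs 27: take 17 from left. Merged: [9, 13, 17]
Compare 35 vs 27: take 27 from right. Merged: [9, 13, 17, 27]
Compare 35 vs 29: take 29 from right. Merged: [9, 13, 17, 27, 29]
Compare 35 vs 29: take 29 from right. Merged: [9, 13, 17, 27, 29, 29]
Compare 35 vs 34: take 34 from right. Merged: [9, 13, 17, 27, 29, 29, 34]
Compare 35 vs 35: take 35 from left. Merged: [9, 13, 17, 27, 29, 29, 34, 35]
Compare 38 vs 35: take 35 from right. Merged: [9, 13, 17, 27, 29, 29, 34, 35, 35]
Append remaining from left: [38, 40]. Merged: [9, 13, 17, 27, 29, 29, 34, 35, 35, 38, 40]

Final merged array: [9, 13, 17, 27, 29, 29, 34, 35, 35, 38, 40]
Total comparisons: 9

The merged array is [9, 13, 17, 27, 29, 29, 34, 35, 35, 38, 40], requiring 9 comparisons. The merge step runs in O(n) time where n is the total number of elements.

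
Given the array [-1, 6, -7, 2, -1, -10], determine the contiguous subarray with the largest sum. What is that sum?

Using Kadane's algorithm on [-1, 6, -7, 2, -1, -10]:

Scanning through the array:
Position 1 (value 6): max_ending_here = 6, max_so_far = 6
Position 2 (value -7): max_ending_here = -1, max_so_far = 6
Position 3 (value 2): max_ending_here = 2, max_so_far = 6
Position 4 (value -1): max_ending_here = 1, max_so_far = 6
Position 5 (value -10): max_ending_here = -9, max_so_far = 6

Maximum subarray: [6]
Maximum sum: 6

The maximum subarray is [6] with sum 6. This subarray runs from index 1 to index 1.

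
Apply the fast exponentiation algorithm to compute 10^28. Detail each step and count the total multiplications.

Computing 10^28 by squaring (build up from 10^1; each line after the first costs one multiplication):

10^1 = 10
10^2 = (10^1)^2 = 10^2 = 100
10^3 = 10 * 10^2 = 10 * 100 = 1000
10^6 = (10^3)^2 = 1000^2 = 1000000
10^7 = 10 * 10^6 = 10 * 1000000 = 10000000
10^14 = (10^7)^2 = 10000000^2 = 100000000000000
10^28 = (10^14)^2 = 100000000000000^2 = 10000000000000000000000000000

Result: 10000000000000000000000000000
Multiplications needed: 6 (6 lines after 10^1)

10^28 = 10000000000000000000000000000. Using exponentiation by squaring, this requires 6 multiplications. The key idea: if the exponent is even, square the half-power; if odd, multiply by the base once.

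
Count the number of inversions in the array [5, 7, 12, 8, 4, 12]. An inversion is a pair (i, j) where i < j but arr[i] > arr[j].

Finding inversions in [5, 7, 12, 8, 4, 12]:

(0, 4): arr[0]=5 > arr[4]=4
(1, 4): arr[1]=7 > arr[4]=4
(2, 3): arr[2]=12 > arr[3]=8
(2, 4): arr[2]=12 > arr[4]=4
(3, 4): arr[3]=8 > arr[4]=4

Total inversions: 5

The array has 5 inversion(s): (0,4), (1,4), (2,3), (2,4), (3,4). Each pair (i,j) satisfies i < j and arr[i] > arr[j].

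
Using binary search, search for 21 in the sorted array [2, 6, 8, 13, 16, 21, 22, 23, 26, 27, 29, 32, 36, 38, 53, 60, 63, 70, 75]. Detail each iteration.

Binary search for 21 in [2, 6, 8, 13, 16, 21, 22, 23, 26, 27, 29, 32, 36, 38, 53, 60, 63, 70, 75]:

lo=0, hi=18, mid=9, arr[mid]=27 -> 27 > 21, search left half
lo=0, hi=8, mid=4, arr[mid]=16 -> 16 < 21, search right half
lo=5, hi=8, mid=6, arr[mid]=22 -> 22 > 21, search left half
lo=5, hi=5, mid=5, arr[mid]=21 -> Found target at index 5!

Binary search finds 21 at index 5 after 4 comparisons. The search repeatedly halves the search space by comparing with the middle element.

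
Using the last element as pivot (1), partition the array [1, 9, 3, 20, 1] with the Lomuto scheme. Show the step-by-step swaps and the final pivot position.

Lomuto partition with pivot = 1:

Initial array: [1, 9, 3, 20, 1]

arr[0]=1 <= 1: swap with position 0, array becomes [1, 9, 3, 20, 1]
arr[1]=9 > 1: no swap
arr[2]=3 > 1: no swap
arr[3]=20 > 1: no swap

Place pivot at position 1: [1, 1, 3, 20, 9]
Pivot position: 1

After partitioning with pivot 1, the array becomes [1, 1, 3, 20, 9]. The pivot is placed at index 1. All elements to the left of the pivot are <= 1, and all elements to the right are > 1.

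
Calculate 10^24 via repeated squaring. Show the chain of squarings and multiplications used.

Computing 10^24 by squaring (build up from 10^1; each line after the first costs one multiplication):

10^1 = 10
10^2 = (10^1)^2 = 10^2 = 100
10^3 = 10 * 10^2 = 10 * 100 = 1000
10^6 = (10^3)^2 = 1000^2 = 1000000
10^12 = (10^6)^2 = 1000000^2 = 1000000000000
10^24 = (10^12)^2 = 1000000000000^2 = 1000000000000000000000000

Result: 1000000000000000000000000
Multiplications needed: 5 (5 lines after 10^1)

10^24 = 1000000000000000000000000. Using exponentiation by squaring, this requires 5 multiplications. The key idea: if the exponent is even, square the half-power; if odd, multiply by the base once.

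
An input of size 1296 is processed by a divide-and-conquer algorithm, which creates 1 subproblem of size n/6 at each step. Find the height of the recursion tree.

For divide and conquer with division factor 6:

Problem sizes at each level:
Level 0: 1296
Level 1: 216
Level 2: 36
Level 3: 6
Level 4: 1

The root is level 0 and the size-1 base case is level 4 (the tree spans levels 0 through 4, i.e. 5 levels counting the root), so the depth is the number of divisions: log_6(1296) = 4

The recursion tree depth is log_6(1296) = 4. At each level, the problem size is divided by 6, so it takes 4 divisions to reduce to a base case of size 1. The algorithm makes 1 recursive call at each level.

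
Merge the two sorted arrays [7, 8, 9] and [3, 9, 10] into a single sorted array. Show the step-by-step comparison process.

Merging process:

Compare 7 vs 3: take 3 from right. Merged: [3]
Compare 7 vs 9: take 7 from left. Merged: [3, 7]
Compare 8 vs 9: take 8 from left. Merged: [3, 7, 8]
Compare 9 vs 9: take 9 from left. Merged: [3, 7, 8, 9]
Append remaining from right: [9, 10]. Merged: [3, 7, 8, 9, 9, 10]

Final merged array: [3, 7, 8, 9, 9, 10]
Total comparisons: 4

The merged array is [3, 7, 8, 9, 9, 10], requiring 4 comparisons. The merge step runs in O(n) time where n is the total number of elements.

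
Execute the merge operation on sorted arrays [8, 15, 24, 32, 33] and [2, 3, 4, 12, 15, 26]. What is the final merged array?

Merging process:

Compare 8 vs 2: take 2 from right. Merged: [2]
Compare 8 vs 3: take 3 from right. Merged: [2, 3]
Compare 8 vs 4: take 4 from right. Merged: [2, 3, 4]
Compare 8 vs 12: take 8 from left. Merged: [2, 3, 4, 8]
Compare 15 vs 12: take 12 from right. Merged: [2, 3, 4, 8, 12]
Compare 15 vs 15: take 15 from left. Merged: [2, 3, 4, 8, 12, 15]
Compare 24 vs 15: take 15 from right. Merged: [2, 3, 4, 8, 12, 15, 15]
Compare 24 vs 26: take 24 from left. Merged: [2, 3, 4, 8, 12, 15, 15, 24]
Compare 32 vs 26: take 26 from right. Merged: [2, 3, 4, 8, 12, 15, 15, 24, 26]
Append remaining from left: [32, 33]. Merged: [2, 3, 4, 8, 12, 15, 15, 24, 26, 32, 33]

Final merged array: [2, 3, 4, 8, 12, 15, 15, 24, 26, 32, 33]
Total comparisons: 9

The merged array is [2, 3, 4, 8, 12, 15, 15, 24, 26, 32, 33], requiring 9 comparisons. The merge step runs in O(n) time where n is the total number of elements.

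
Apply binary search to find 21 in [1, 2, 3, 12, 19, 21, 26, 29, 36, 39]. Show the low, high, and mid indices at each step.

Binary search for 21 in [1, 2, 3, 12, 19, 21, 26, 29, 36, 39]:

lo=0, hi=9, mid=4, arr[mid]=19 -> 19 < 21, search right half
lo=5, hi=9, mid=7, arr[mid]=29 -> 29 > 21, search left half
lo=5, hi=6, mid=5, arr[mid]=21 -> Found target at index 5!

Binary search finds 21 at index 5 after 3 comparisons. The search repeatedly halves the search space by comparing with the middle element.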